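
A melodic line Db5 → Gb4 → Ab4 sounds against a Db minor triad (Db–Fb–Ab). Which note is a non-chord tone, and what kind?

Gb4 is an appoggiatura.

The harmony at that moment is Db minor triad (Db, Fb, Ab); Gb4 is not a chord tone.
It is approached by leap down from Db5 and left by step up to Ab4.
Leap in, step out — an appoggiatura.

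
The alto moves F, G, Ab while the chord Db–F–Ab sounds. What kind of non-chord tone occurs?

G is a passing tone.

The harmony at that moment is Db major triad (Db, F, Ab); G is not a chord tone.
It is approached by step up from F and left by step up to Ab.
Step in, step out in the same direction — a passing tone.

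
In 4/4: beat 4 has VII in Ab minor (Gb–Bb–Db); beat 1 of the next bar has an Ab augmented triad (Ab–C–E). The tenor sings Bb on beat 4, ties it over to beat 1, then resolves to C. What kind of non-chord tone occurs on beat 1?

The harmony at that moment is Ab augmented triad (Ab, C, E); Bb is not a chord tone.
It is held over (the same pitch as the preceding Bb) and left by step up to C.
Held over from the previous chord and resolving up by step — a retardation.

Retardation.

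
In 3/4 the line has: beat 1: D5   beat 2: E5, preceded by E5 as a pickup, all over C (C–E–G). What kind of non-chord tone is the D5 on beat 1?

Lower neighbor tone.

The harmony at that moment is C major triad (C, E, G); D5 is not a chord tone.
It is approached by step down from E5 and left by step up to E5.
Step away and step back to the same note — a neighbor tone (lower neighbor).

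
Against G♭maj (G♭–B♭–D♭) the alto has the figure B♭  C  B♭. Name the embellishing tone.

C is a neighbor tone.

The harmony at that moment is G♭ major triad (G♭, B♭, D♭); C is not a chord tone.
It is approached by step up from B♭ and left by step down to B♭.
Step away and step back to the same note — a neighbor tone (upper neighbor).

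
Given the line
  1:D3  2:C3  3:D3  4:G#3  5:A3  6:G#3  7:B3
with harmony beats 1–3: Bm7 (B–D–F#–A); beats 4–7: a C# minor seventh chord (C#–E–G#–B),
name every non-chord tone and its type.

The harmony at that moment is B minor seventh chord (B, D, F#, A); C3 is not a chord tone.
It is approached by step down from D3 and left by step up to D3.
Step away and step back to the same note — a neighbor tone (lower neighbor).
The harmony at that moment is C# minor seventh chord (C#, E, G#, B); A3 is not a chord tone.
It is approached by step up from G#3 and left by step down to G#3.
Step away and step back to the same note — a neighbor tone (upper neighbor).

C3 (beat 2) — neighbor tone; A3 (beat 5) — neighbor tone.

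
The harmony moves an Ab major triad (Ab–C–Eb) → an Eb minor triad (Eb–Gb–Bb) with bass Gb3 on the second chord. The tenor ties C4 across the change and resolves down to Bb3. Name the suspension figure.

4–3 suspension.

At the second chord the bass is Gb3. The suspended C4 lies a fourth above the bass; after resolving down by step to Bb3, the interval above the bass becomes a third.
Suspension figures are named by those two intervals: 4–3.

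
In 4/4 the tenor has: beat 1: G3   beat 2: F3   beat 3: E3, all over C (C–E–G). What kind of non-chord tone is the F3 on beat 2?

Passing tone.

The harmony at that moment is C major triad (C, E, G); F3 is not a chord tone.
It is approached by step down from G3 and left by step down to E3.
Step in, step out in the same direction — a passing tone.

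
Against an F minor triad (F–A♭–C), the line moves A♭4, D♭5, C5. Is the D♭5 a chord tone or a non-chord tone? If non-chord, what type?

Non-chord tone — an appoggiatura.

The harmony at that moment is F minor triad (F, A♭, C); D♭5 is not a chord tone.
It is approached by leap up from A♭4 and left by step down to C5.
Leap in, step out — an appoggiatura.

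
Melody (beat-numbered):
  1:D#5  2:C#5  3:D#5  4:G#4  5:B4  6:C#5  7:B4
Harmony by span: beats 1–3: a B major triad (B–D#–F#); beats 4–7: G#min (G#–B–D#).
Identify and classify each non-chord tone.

The harmony at that moment is B major triad (B, D#, F#); C#5 is not a chord tone.
It is approached by step down from D#5 and left by step up to D#5.
Step away and step back to the same note — a neighbor tone (lower neighbor).
The harmony at that moment is G# minor triad (G#, B, D#); C#5 is not a chord tone.
It is approached by step up from B4 and left by step down to B4.
Step away and step back to the same note — a neighbor tone (upper neighbor).

C#5 (beat 2) — neighbor tone; C#5 (beat 6) — neighbor tone.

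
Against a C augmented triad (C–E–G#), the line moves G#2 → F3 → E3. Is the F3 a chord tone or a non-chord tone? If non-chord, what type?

The harmony at that moment is C augmented triad (C, E, G#); F3 is not a chord tone.
It is approached by leap up from G#2 and left by step down to E3.
Leap in, step out — an appoggiatura.

Non-chord tone — an appoggiatura.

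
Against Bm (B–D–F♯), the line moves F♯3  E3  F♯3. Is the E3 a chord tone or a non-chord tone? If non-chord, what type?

The harmony at that moment is B minor triad (B, D, F♯); E3 is not a chord tone.
It is approached by step down from F♯3 and left by step up to F♯3.
Step away and step back to the same note — a neighbor tone (lower neighbor).

Non-chord tone — a neighbor tone.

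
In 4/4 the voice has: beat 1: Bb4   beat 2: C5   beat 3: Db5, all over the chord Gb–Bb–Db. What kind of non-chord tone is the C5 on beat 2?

The harmony at that moment is Gb major triad (Gb, Bb, Db); C5 is not a chord tone.
It is approached by step up from Bb4 and left by step up to Db5.
Step in, step out in the same direction — a passing tone.

Passing tone.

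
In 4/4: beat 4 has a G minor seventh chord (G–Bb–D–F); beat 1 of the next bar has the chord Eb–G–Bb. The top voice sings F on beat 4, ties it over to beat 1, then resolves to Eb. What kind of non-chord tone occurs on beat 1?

Suspension.

The harmony at that moment is Eb major triad (Eb, G, Bb); F is not a chord tone.
It is held over (the same pitch as the preceding F) and left by step down to Eb.
Held over from the previous chord and resolving down by step — a suspension.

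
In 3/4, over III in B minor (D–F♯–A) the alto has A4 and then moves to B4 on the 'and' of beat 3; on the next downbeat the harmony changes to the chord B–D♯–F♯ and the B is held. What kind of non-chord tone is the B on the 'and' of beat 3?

Anticipation.

The harmony at that moment is D major triad (D, F♯, A); B4 is not a chord tone.
It is approached by step up from A4 and then sustained as the same pitch into the next harmony.
Arriving early and becoming a chord tone when the harmony changes — an anticipation.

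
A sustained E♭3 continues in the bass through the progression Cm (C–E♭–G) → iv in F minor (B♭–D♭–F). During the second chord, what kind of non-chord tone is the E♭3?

The harmony at that moment is B♭ minor triad (B♭, D♭, F); E♭3 is not a chord tone.
It is held over (the same pitch as the preceding E♭3) and then sustained as the same pitch into the next harmony.
Sustained through a change of harmony — a pedal tone.

Pedal tone (pedal point).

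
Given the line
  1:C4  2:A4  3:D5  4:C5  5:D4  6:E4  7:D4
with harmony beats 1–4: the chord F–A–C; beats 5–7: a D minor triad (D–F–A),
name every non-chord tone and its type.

D5 (beat 3) — appoggiatura; E4 (beat 6) — neighbor tone.

The harmony at that moment is F major triad (F, A, C); D5 is not a chord tone.
It is approached by leap up from A4 and left by step down to C5.
Leap in, step out — an appoggiatura.
The harmony at that moment is D minor triad (D, F, A); E4 is not a chord tone.
It is approached by step up from D4 and left by step down to D4.
Step away and step back to the same note — a neighbor tone (upper neighbor).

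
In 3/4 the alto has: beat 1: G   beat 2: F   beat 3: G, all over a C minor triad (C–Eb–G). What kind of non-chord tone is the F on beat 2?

The harmony at that moment is C minor triad (C, Eb, G); F is not a chord tone.
It is approached by step down from G and left by step up to G.
Step away and step back to the same note — a neighbor tone (lower neighbor).

Lower neighbor tone.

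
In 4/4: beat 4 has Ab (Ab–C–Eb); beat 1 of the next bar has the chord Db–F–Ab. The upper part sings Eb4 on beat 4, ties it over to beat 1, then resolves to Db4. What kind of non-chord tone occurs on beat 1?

Suspension.

The harmony at that moment is Db major triad (Db, F, Ab); Eb4 is not a chord tone.
It is held over (the same pitch as the preceding Eb4) and left by step down to Db4.
Held over from the previous chord and resolving down by step — a suspension.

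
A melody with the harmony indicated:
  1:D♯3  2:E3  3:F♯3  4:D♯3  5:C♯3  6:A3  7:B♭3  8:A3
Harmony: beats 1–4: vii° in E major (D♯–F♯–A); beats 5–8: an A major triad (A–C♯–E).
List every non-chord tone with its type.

The harmony at that moment is D♯ diminished triad (D♯, F♯, A); E3 is not a chord tone.
It is approached by step up from D♯3 and left by step up to F♯3.
Step in, step out in the same direction — a passing tone.
The harmony at that moment is A major triad (A, C♯, E); B♭3 is not a chord tone.
It is approached by step up from A3 and left by step down to A3.
Step away and step back to the same note — a neighbor tone (upper neighbor).

E3 (beat 2) — passing tone; B♭3 (beat 7) — neighbor tone.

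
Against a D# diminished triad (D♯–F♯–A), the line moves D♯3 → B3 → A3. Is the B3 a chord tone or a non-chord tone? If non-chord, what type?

The harmony at that moment is D♯ diminished triad (D♯, F♯, A); B3 is not a chord tone.
It is approached by leap up from D♯3 and left by step down to A3.
Leap in, step out — an appoggiatura.

Non-chord tone — an appoggiatura.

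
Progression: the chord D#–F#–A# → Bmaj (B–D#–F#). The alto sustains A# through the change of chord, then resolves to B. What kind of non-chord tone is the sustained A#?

The harmony at that moment is B major triad (B, D#, F#); A# is not a chord tone.
It is held over (the same pitch as the preceding A#) and left by step up to B.
Held over from the previous chord and resolving up by step — a retardation.

A# is a retardation.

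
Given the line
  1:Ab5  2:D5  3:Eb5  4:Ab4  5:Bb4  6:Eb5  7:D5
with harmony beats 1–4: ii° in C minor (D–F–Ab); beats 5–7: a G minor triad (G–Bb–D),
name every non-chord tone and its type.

Eb5 (beat 3) — escape tone; Eb5 (beat 6) — appoggiatura.

The harmony at that moment is D diminished triad (D, F, Ab); Eb5 is not a chord tone.
It is approached by step up from D5 and left by leap down to Ab4.
Step in, leap out — an escape tone.
The harmony at that moment is G minor triad (G, Bb, D); Eb5 is not a chord tone.
It is approached by leap up from Bb4 and left by step down to D5.
Leap in, step out — an appoggiatura.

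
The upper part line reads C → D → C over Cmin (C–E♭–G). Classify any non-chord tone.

D is a neighbor tone.

The harmony at that moment is C minor triad (C, E♭, G); D is not a chord tone.
It is approached by step up from C and left by step down to C.
Step away and step back to the same note — a neighbor tone (upper neighbor).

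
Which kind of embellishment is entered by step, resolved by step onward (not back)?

Passing tone.

Approach: by step. Departure: by step, continuing in the same direction.
Stepwise on both sides with no change of direction means the note fills in the space between two different chord tones — a passing tone. (Had it turned back to its starting note it would be a neighbor tone instead.)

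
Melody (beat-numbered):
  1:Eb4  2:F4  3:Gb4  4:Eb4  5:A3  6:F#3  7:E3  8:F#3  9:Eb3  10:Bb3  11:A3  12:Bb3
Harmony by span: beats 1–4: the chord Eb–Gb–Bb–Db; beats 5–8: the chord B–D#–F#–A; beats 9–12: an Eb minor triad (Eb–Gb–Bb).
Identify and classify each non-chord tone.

F4 (beat 2) — passing tone; E3 (beat 7) — neighbor tone; A3 (beat 11) — neighbor tone.

The harmony at that moment is Eb minor seventh chord (Eb, Gb, Bb, Db); F4 is not a chord tone.
It is approached by step up from Eb4 and left by step up to Gb4.
Step in, step out in the same direction — a passing tone.
The harmony at that moment is B dominant seventh chord (B, D#, F#, A); E3 is not a chord tone.
It is approached by step down from F#3 and left by step up to F#3.
Step away and step back to the same note — a neighbor tone (lower neighbor).
The harmony at that moment is Eb minor triad (Eb, Gb, Bb); A3 is not a chord tone.
It is approached by step down from Bb3 and left by step up to Bb3.
Step away and step back to the same note — a neighbor tone (lower neighbor).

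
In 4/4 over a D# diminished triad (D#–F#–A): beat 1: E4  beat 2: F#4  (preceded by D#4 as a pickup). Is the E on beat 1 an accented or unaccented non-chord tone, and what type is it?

The harmony at that moment is D# diminished triad (D#, F#, A); E4 is not a chord tone.
It is approached by step up from D#4 and left by step up to F#4.
Step in, step out in the same direction — a passing tone.
It falls on the downbeat, so it is accented.

Accented passing tone.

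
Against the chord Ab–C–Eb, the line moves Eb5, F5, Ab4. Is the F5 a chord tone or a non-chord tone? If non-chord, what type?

Non-chord tone — an escape tone.

The harmony at that moment is Ab major triad (Ab, C, Eb); F5 is not a chord tone.
It is approached by step up from Eb5 and left by leap down to Ab4.
Step in, leap out — an escape tone.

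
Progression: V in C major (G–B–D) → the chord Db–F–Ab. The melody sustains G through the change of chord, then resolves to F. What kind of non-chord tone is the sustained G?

The harmony at that moment is Db major triad (Db, F, Ab); G is not a chord tone.
It is held over (the same pitch as the preceding G) and left by step down to F.
Held over from the previous chord and resolving down by step — a suspension.

G is a suspension.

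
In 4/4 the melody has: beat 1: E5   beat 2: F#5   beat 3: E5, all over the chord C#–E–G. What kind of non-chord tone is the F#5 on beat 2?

Upper neighbor tone.

The harmony at that moment is C# diminished triad (C#, E, G); F#5 is not a chord tone.
It is approached by step up from E5 and left by step down to E5.
Step away and step back to the same note — a neighbor tone (upper neighbor).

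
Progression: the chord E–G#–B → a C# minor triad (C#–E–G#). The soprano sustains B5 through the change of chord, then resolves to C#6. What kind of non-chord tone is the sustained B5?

B5 is a retardation.

The harmony at that moment is C# minor triad (C#, E, G#); B5 is not a chord tone.
It is held over (the same pitch as the preceding B5) and left by step up to C#6.
Held over from the previous chord and resolving up by step — a retardation.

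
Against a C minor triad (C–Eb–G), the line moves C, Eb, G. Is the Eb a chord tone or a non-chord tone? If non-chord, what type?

C minor triad contains C, Eb, G; Eb is the third, so it is a chord tone.

Chord tone (the third of C minor triad).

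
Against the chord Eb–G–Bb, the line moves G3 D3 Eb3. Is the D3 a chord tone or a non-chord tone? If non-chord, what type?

The harmony at that moment is Eb major triad (Eb, G, Bb); D3 is not a chord tone.
It is approached by leap down from G3 and left by step up to Eb3.
Leap in, step out — an appoggiatura.

Non-chord tone — an appoggiatura.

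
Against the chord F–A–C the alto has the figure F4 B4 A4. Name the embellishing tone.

The harmony at that moment is F major triad (F, A, C); B4 is not a chord tone.
It is approached by leap up from F4 and left by step down to A4.
Leap in, step out — an appoggiatura.

B4 is an appoggiatura.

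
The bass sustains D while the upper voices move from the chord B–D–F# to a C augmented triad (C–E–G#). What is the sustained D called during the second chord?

The harmony at that moment is C augmented triad (C, E, G#); D is not a chord tone.
It is held over (the same pitch as the preceding D) and then sustained as the same pitch into the next harmony.
Sustained through a change of harmony — a pedal tone.

Pedal tone (pedal point).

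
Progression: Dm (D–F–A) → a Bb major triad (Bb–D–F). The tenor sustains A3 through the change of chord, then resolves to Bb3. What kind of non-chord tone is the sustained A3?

A3 is a retardation.

The harmony at that moment is Bb major triad (Bb, D, F); A3 is not a chord tone.
It is held over (the same pitch as the preceding A3) and left by step up to Bb3.
Held over from the previous chord and resolving up by step — a retardation.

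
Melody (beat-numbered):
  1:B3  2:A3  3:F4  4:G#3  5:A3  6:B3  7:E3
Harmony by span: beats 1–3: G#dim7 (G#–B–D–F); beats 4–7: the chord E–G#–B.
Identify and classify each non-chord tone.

A3 (beat 2) — escape tone; A3 (beat 5) — passing tone.

The harmony at that moment is G# diminished seventh chord (G#, B, D, F); A3 is not a chord tone.
It is approached by step down from B3 and left by leap up to F4.
Step in, leap out — an escape tone.
The harmony at that moment is E major triad (E, G#, B); A3 is not a chord tone.
It is approached by step up from G#3 and left by step up to B3.
Step in, step out in the same direction — a passing tone.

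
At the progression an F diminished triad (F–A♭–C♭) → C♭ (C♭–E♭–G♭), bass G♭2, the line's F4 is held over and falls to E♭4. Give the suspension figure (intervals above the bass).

At the second chord the bass is G♭2. The suspended F4 lies a seventh above the bass; after resolving down by step to E♭4, the interval above the bass becomes a sixth.
Suspension figures are named by those two intervals: 7–6.

7–6 suspension.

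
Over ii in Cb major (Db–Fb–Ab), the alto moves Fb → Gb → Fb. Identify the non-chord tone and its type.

The harmony at that moment is Db minor triad (Db, Fb, Ab); Gb is not a chord tone.
It is approached by step up from Fb and left by step down to Fb.
Step away and step back to the same note — a neighbor tone (upper neighbor).

Gb is a neighbor tone.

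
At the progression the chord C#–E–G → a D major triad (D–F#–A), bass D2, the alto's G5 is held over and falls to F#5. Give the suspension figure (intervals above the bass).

4–3 suspension.

At the second chord the bass is D2. The suspended G5 lies a fourth above the bass; after resolving down by step to F#5, the interval above the bass becomes a third.
Suspension figures are named by those two intervals: 4–3.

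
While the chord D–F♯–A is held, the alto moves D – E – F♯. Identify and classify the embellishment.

E is a passing tone.

The harmony at that moment is D major triad (D, F♯, A); E is not a chord tone.
It is approached by step up from D and left by step up to F♯.
Step in, step out in the same direction — a passing tone.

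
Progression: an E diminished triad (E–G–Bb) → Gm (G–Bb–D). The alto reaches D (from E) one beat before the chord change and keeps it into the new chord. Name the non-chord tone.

The harmony at that moment is E diminished triad (E, G, Bb); D is not a chord tone.
It is approached by step down from E and then sustained as the same pitch into the next harmony.
Arriving early and becoming a chord tone when the harmony changes — an anticipation.

D is an anticipation.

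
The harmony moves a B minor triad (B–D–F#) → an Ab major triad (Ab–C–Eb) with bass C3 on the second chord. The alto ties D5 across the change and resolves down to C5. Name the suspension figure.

9–8 suspension.

At the second chord the bass is C3. The suspended D5 lies a ninth above the bass; after resolving down by step to C5, the interval above the bass becomes an octave.
Suspension figures are named by those two intervals: 9–8.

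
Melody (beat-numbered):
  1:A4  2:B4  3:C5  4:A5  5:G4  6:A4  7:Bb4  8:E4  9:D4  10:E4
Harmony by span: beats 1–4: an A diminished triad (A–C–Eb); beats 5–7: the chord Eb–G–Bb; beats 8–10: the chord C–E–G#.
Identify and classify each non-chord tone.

The harmony at that moment is A diminished triad (A, C, Eb); B4 is not a chord tone.
It is approached by step up from A4 and left by step up to C5.
Step in, step out in the same direction — a passing tone.
The harmony at that moment is Eb major triad (Eb, G, Bb); A4 is not a chord tone.
It is approached by step up from G4 and left by step up to Bb4.
Step in, step out in the same direction — a passing tone.
The harmony at that moment is C augmented triad (C, E, G#); D4 is not a chord tone.
It is approached by step down from E4 and left by step up to E4.
Step away and step back to the same note — a neighbor tone (lower neighbor).

B4 (beat 2) — passing tone; A4 (beat 6) — passing tone; D4 (beat 9) — neighbor tone.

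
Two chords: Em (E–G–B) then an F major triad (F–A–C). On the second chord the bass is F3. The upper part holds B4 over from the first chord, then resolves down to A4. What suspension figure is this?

4–3 suspension.

At the second chord the bass is F3. The suspended B4 lies a fourth above the bass; after resolving down by step to A4, the interval above the bass becomes a third.
Suspension figures are named by those two intervals: 4–3.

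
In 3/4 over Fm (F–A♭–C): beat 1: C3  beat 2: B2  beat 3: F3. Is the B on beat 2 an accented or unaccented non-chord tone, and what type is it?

Unaccented escape tone.

The harmony at that moment is F minor triad (F, A♭, C); B2 is not a chord tone.
It is approached by step down from C3 and left by leap up to F3.
Step in, leap out — an escape tone.
It falls on a weak beat, so it is unaccented.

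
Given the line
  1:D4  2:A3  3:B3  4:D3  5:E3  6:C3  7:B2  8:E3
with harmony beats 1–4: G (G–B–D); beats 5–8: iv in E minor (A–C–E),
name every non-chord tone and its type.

A3 (beat 2) — appoggiatura; B2 (beat 7) — escape tone.

The harmony at that moment is G major triad (G, B, D); A3 is not a chord tone.
It is approached by leap down from D4 and left by step up to B3.
Leap in, step out — an appoggiatura.
The harmony at that moment is A minor triad (A, C, E); B2 is not a chord tone.
It is approached by step down from C3 and left by leap up to E3.
Step in, leap out — an escape tone.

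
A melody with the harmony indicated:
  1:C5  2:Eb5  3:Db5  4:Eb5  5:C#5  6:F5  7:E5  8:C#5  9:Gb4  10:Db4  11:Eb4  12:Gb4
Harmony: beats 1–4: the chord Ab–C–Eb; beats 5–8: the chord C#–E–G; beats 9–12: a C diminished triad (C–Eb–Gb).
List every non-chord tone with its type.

Db5 (beat 3) — neighbor tone; F5 (beat 6) — appoggiatura; Db4 (beat 10) — appoggiatura.

The harmony at that moment is Ab major triad (Ab, C, Eb); Db5 is not a chord tone.
It is approached by step down from Eb5 and left by step up to Eb5.
Step away and step back to the same note — a neighbor tone (lower neighbor).
The harmony at that moment is C# diminished triad (C#, E, G); F5 is not a chord tone.
It is approached by leap up from C#5 and left by step down to E5.
Leap in, step out — an appoggiatura.
The harmony at that moment is C diminished triad (C, Eb, Gb); Db4 is not a chord tone.
It is approached by leap down from Gb4 and left by step up to Eb4.
Leap in, step out — an appoggiatura.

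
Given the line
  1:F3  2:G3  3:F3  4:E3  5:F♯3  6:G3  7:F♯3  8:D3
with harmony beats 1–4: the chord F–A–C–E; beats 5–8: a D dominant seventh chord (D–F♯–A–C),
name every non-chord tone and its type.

G3 (beat 2) — neighbor tone; G3 (beat 6) — neighbor tone.

The harmony at that moment is F major seventh chord (F, A, C, E); G3 is not a chord tone.
It is approached by step up from F3 and left by step down to F3.
Step away and step back to the same note — a neighbor tone (upper neighbor).
The harmony at that moment is D dominant seventh chord (D, F♯, A, C); G3 is not a chord tone.
It is approached by step up from F♯3 and left by step down to F♯3.
Step away and step back to the same note — a neighbor tone (upper neighbor).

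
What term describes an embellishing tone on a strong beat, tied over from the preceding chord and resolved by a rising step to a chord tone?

Retardation.

Approach: by preparation — the pitch is first a chord tone, then held (tied or repeated) while the harmony changes under it. Departure: up by step. Metric position: strong.
A prepared dissonance that resolves upward by step — a retardation. (The same figure resolving downward would be a suspension.)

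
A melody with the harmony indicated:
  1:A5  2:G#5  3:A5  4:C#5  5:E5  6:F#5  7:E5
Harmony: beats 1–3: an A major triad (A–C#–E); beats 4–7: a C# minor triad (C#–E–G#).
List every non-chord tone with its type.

G#5 (beat 2) — neighbor tone; F#5 (beat 6) — neighbor tone.

The harmony at that moment is A major triad (A, C#, E); G#5 is not a chord tone.
It is approached by step down from A5 and left by step up to A5.
Step away and step back to the same note — a neighbor tone (lower neighbor).
The harmony at that moment is C# minor triad (C#, E, G#); F#5 is not a chord tone.
It is approached by step up from E5 and left by step down to E5.
Step away and step back to the same note — a neighbor tone (upper neighbor).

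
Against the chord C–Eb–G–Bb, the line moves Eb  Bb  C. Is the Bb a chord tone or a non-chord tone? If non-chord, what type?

Chord tone (the seventh of C minor seventh chord).

C minor seventh chord contains C, Eb, G, Bb; Bb is the seventh, so it is a chord tone.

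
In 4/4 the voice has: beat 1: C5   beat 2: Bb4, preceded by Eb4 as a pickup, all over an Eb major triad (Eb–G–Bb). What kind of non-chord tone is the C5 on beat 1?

The harmony at that moment is Eb major triad (Eb, G, Bb); C5 is not a chord tone.
It is approached by leap up from Eb4 and left by step down to Bb4.
Leap in, step out, metrically accented — an appoggiatura.

Appoggiatura.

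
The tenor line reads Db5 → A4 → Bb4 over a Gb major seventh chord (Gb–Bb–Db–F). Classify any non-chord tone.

The harmony at that moment is Gb major seventh chord (Gb, Bb, Db, F); A4 is not a chord tone.
It is approached by leap down from Db5 and left by step up to Bb4.
Leap in, step out — an appoggiatura.

A4 is an appoggiatura.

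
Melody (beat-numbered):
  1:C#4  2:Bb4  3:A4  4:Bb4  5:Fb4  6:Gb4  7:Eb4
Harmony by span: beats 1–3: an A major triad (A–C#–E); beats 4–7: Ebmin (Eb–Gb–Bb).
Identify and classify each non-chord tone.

Bb4 (beat 2) — appoggiatura; Fb4 (beat 5) — appoggiatura.

The harmony at that moment is A major triad (A, C#, E); Bb4 is not a chord tone.
It is approached by leap up from C#4 and left by step down to A4.
Leap in, step out — an appoggiatura.
The harmony at that moment is Eb minor triad (Eb, Gb, Bb); Fb4 is not a chord tone.
It is approached by leap down from Bb4 and left by step up to Gb4.
Leap in, step out — an appoggiatura.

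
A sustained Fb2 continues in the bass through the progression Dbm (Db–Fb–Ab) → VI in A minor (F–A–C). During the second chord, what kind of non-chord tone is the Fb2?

Pedal tone (pedal point).

The harmony at that moment is F major triad (F, A, C); Fb2 is not a chord tone.
It is held over (the same pitch as the preceding Fb2) and then sustained as the same pitch into the next harmony.
Sustained through a change of harmony — a pedal tone.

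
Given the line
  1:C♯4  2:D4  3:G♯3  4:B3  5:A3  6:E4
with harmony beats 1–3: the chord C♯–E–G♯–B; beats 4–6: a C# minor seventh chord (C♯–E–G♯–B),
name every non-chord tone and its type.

The harmony at that moment is C♯ minor seventh chord (C♯, E, G♯, B); D4 is not a chord tone.
It is approached by step up from C♯4 and left by leap down to G♯3.
Step in, leap out — an escape tone.
The harmony at that moment is C♯ minor seventh chord (C♯, E, G♯, B); A3 is not a chord tone.
It is approached by step down from B3 and left by leap up to E4.
Step in, leap out — an escape tone.

D4 (beat 2) — escape tone; A3 (beat 5) — escape tone.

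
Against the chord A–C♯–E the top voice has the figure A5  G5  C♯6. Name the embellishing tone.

G5 is an escape tone.

The harmony at that moment is A major triad (A, C♯, E); G5 is not a chord tone.
It is approached by step down from A5 and left by leap up to C♯6.
Step in, leap out — an escape tone.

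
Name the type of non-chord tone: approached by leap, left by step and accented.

Approach: by leap. Departure: by step. Metric position: strong.
Leap in, step out, in a metrically strong position — an appoggiatura. (It is the mirror image of the escape tone, which steps in and leaps out from a weak position.)

Appoggiatura.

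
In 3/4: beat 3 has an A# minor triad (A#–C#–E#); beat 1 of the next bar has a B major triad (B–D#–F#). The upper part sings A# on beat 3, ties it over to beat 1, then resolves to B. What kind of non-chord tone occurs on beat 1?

The harmony at that moment is B major triad (B, D#, F#); A# is not a chord tone.
It is held over (the same pitch as the preceding A#) and left by step up to B.
Held over from the previous chord and resolving up by step — a retardation.

Retardation.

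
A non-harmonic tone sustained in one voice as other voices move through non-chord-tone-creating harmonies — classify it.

Pedal tone.

Approach: none. Departure: none — a single pitch is sustained while the chords change around it, passing through harmonies that do not contain it.
No melodic motion at all; the dissonance is created entirely by the moving harmonies against the stationary note — a pedal tone (pedal point).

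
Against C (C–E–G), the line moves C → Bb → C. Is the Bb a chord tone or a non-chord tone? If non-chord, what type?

The harmony at that moment is C major triad (C, E, G); Bb is not a chord tone.
It is approached by step down from C and left by step up to C.
Step away and step back to the same note — a neighbor tone (lower neighbor).

Non-chord tone — a neighbor tone.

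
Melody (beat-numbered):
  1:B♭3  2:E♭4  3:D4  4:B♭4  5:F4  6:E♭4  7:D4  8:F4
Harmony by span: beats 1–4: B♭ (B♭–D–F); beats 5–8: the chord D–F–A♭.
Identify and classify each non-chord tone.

E♭4 (beat 2) — appoggiatura; E♭4 (beat 6) — passing tone.

The harmony at that moment is B♭ major triad (B♭, D, F); E♭4 is not a chord tone.
It is approached by leap up from B♭3 and left by step down to D4.
Leap in, step out — an appoggiatura.
The harmony at that moment is D diminished triad (D, F, A♭); E♭4 is not a chord tone.
It is approached by step down from F4 and left by step down to D4.
Step in, step out in the same direction — a passing tone.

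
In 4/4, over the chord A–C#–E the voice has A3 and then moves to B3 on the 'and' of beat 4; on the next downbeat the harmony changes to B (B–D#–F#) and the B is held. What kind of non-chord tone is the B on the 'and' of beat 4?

Anticipation.

The harmony at that moment is A major triad (A, C#, E); B3 is not a chord tone.
It is approached by step up from A3 and then sustained as the same pitch into the next harmony.
Arriving early and becoming a chord tone when the harmony changes — an anticipation.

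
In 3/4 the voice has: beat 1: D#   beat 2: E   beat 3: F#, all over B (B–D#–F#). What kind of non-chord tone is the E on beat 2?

The harmony at that moment is B major triad (B, D#, F#); E is not a chord tone.
It is approached by step up from D# and left by step up to F#.
Step in, step out in the same direction — a passing tone.

Passing tone.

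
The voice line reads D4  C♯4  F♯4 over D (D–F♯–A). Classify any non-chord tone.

C♯4 is an escape tone.

The harmony at that moment is D major triad (D, F♯, A); C♯4 is not a chord tone.
It is approached by step down from D4 and left by leap up to F♯4.
Step in, leap out — an escape tone.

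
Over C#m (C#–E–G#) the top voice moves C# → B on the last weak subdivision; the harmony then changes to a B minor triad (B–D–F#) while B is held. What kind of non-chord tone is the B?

B is an anticipation.

The harmony at that moment is C# minor triad (C#, E, G#); B is not a chord tone.
It is approached by step down from C# and then sustained as the same pitch into the next harmony.
Arriving early and becoming a chord tone when the harmony changes — an anticipation.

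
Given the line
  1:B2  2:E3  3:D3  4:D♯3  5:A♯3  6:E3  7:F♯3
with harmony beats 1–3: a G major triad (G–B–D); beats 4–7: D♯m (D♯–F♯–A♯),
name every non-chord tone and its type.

The harmony at that moment is G major triad (G, B, D); E3 is not a chord tone.
It is approached by leap up from B2 and left by step down to D3.
Leap in, step out — an appoggiatura.
The harmony at that moment is D♯ minor triad (D♯, F♯, A♯); E3 is not a chord tone.
It is approached by leap down from A♯3 and left by step up to F♯3.
Leap in, step out — an appoggiatura.

E3 (beat 2) — appoggiatura; E3 (beat 6) — appoggiatura.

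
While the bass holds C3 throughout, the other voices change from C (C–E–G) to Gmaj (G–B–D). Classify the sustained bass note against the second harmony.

Pedal tone (pedal point).

The harmony at that moment is G major triad (G, B, D); C3 is not a chord tone.
It is held over (the same pitch as the preceding C3) and then sustained as the same pitch into the next harmony.
Sustained through a change of harmony — a pedal tone.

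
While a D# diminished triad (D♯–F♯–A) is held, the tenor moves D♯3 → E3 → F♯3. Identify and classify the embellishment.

The harmony at that moment is D♯ diminished triad (D♯, F♯, A); E3 is not a chord tone.
It is approached by step up from D♯3 and left by step up to F♯3.
Step in, step out in the same direction — a passing tone.

E3 is a passing tone.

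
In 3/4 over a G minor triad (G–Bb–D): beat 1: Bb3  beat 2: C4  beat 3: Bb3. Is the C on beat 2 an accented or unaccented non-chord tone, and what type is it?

The harmony at that moment is G minor triad (G, Bb, D); C4 is not a chord tone.
It is approached by step up from Bb3 and left by step down to Bb3.
Step away and step back to the same note — a neighbor tone (upper neighbor).
It falls on a weak beat, so it is unaccented.

Unaccented neighbor tone.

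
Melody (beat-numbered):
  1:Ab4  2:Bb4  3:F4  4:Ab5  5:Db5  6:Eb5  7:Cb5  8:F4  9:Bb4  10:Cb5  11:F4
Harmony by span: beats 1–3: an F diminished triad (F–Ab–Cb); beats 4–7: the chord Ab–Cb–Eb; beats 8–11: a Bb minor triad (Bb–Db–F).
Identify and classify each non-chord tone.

The harmony at that moment is F diminished triad (F, Ab, Cb); Bb4 is not a chord tone.
It is approached by step up from Ab4 and left by leap down to F4.
Step in, leap out — an escape tone.
The harmony at that moment is Ab minor triad (Ab, Cb, Eb); Db5 is not a chord tone.
It is approached by leap down from Ab5 and left by step up to Eb5.
Leap in, step out — an appoggiatura.
The harmony at that moment is Bb minor triad (Bb, Db, F); Cb5 is not a chord tone.
It is approached by step up from Bb4 and left by leap down to F4.
Step in, leap out — an escape tone.

Bb4 (beat 2) — escape tone; Db5 (beat 5) — appoggiatura; Cb5 (beat 10) — escape tone.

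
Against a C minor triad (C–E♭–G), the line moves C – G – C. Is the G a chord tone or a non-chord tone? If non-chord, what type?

C minor triad contains C, E♭, G; G is the fifth, so it is a chord tone.

Chord tone (the fifth of C minor triad).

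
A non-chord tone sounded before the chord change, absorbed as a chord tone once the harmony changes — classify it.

Anticipation.

Approach: ahead of the chord change (typically by step), so it is dissonant against the current harmony. Departure: none — the same pitch is restated or held and is a chord tone of the new harmony.
Dissonant first, consonant once the harmony catches up: the note simply arrives early — an anticipation. (The reverse timing, consonant first and dissonant after the change, would be a suspension or retardation.)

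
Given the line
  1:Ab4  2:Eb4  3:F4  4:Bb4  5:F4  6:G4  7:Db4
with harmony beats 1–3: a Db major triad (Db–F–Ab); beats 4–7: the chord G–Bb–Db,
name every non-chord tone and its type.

Eb4 (beat 2) — appoggiatura; F4 (beat 5) — appoggiatura.

The harmony at that moment is Db major triad (Db, F, Ab); Eb4 is not a chord tone.
It is approached by leap down from Ab4 and left by step up to F4.
Leap in, step out — an appoggiatura.
The harmony at that moment is G diminished triad (G, Bb, Db); F4 is not a chord tone.
It is approached by leap down from Bb4 and left by step up to G4.
Leap in, step out — an appoggiatura.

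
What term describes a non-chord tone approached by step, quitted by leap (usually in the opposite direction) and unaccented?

Approach: by step. Departure: by leap. Metric position: weak.
Step in, leap out, from a weak position — an escape tone (échappée). (It is the mirror image of the appoggiatura, which leaps in and steps out on a strong beat.)

Escape tone.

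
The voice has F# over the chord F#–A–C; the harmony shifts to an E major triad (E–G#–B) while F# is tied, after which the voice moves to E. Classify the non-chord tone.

The harmony at that moment is E major triad (E, G#, B); F# is not a chord tone.
It is held over (the same pitch as the preceding F#) and left by step down to E.
Held over from the previous chord and resolving down by step — a suspension.

F# is a suspension.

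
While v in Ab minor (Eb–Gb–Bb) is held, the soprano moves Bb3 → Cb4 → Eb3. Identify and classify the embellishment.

Cb4 is an escape tone.

The harmony at that moment is Eb minor triad (Eb, Gb, Bb); Cb4 is not a chord tone.
It is approached by step up from Bb3 and left by leap down to Eb3.
Step in, leap out — an escape tone.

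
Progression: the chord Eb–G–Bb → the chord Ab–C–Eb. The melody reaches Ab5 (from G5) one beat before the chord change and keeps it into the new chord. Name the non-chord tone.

Ab5 is an anticipation.

The harmony at that moment is Eb major triad (Eb, G, Bb); Ab5 is not a chord tone.
It is approached by step up from G5 and then sustained as the same pitch into the next harmony.
Arriving early and becoming a chord tone when the harmony changes — an anticipation.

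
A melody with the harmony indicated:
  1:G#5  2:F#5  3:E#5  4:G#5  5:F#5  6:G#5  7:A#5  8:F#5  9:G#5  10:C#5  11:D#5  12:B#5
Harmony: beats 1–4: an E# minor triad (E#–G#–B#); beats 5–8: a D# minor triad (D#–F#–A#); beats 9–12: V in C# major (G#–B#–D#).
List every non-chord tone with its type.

F#5 (beat 2) — passing tone; G#5 (beat 6) — passing tone; C#5 (beat 10) — appoggiatura.

The harmony at that moment is E# minor triad (E#, G#, B#); F#5 is not a chord tone.
It is approached by step down from G#5 and left by step down to E#5.
Step in, step out in the same direction — a passing tone.
The harmony at that moment is D# minor triad (D#, F#, A#); G#5 is not a chord tone.
It is approached by step up from F#5 and left by step up to A#5.
Step in, step out in the same direction — a passing tone.
The harmony at that moment is G# major triad (G#, B#, D#); C#5 is not a chord tone.
It is approached by leap down from G#5 and left by step up to D#5.
Leap in, step out — an appoggiatura.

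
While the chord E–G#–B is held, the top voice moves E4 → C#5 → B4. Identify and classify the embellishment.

The harmony at that moment is E major triad (E, G#, B); C#5 is not a chord tone.
It is approached by leap up from E4 and left by step down to B4.
Leap in, step out — an appoggiatura.

C#5 is an appoggiatura.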